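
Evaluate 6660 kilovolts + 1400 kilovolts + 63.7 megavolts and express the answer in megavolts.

71.76 megavolts

In megavolts:
  6660 kilovolts = 6660 × 10⁻³ megavolts = 6.66
  1400 kilovolts = 1400 × 10⁻³ megavolts = 1.4
  63.7 megavolts → 63.7
Sum: 6.66 + 1.4 + 63.7 = 71.76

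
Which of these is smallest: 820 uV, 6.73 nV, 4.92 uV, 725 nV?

820 uV = 0.00082 V
6.73 nV = 0.00000000673 V
4.92 uV = 0.00000492 V
725 nV = 0.000000725 V

6.73 nV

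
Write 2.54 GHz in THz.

0.00254 THz

giga = 10⁹, tera = 10¹²; factor is 10⁻³.
2.54 × 10⁻³ = 0.00254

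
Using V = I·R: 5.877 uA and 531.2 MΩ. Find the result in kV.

3.1218624 kV

5.877e-6 × 531.2e6 = 3121.8624 V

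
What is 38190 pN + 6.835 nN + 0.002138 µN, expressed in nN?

47.163 nN

In nN:
  38190 pN = 38190e-3 nN = 38.19
  6.835 nN → 6.835
  0.002138 µN = 0.002138e3 nN = 2.138
Sum: 38.19 + 6.835 + 2.138 = 47.163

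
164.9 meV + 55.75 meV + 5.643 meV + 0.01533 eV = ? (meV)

In meV:
  164.9 meV → 164.9
  55.75 meV → 55.75
  5.643 meV → 5.643
  0.01533 eV = 0.01533e3 meV = 15.33
Sum: 164.9 + 55.75 + 5.643 + 15.33 = 241.623

241.623 meV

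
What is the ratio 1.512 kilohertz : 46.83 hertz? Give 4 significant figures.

32.29

(1.512 × 10^3) / (46.83) = 0.032287 × 10^3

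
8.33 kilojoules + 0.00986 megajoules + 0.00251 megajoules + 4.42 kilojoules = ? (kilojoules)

25.12 kilojoules

In kilojoules:
  8.33 kilojoules → 8.33
  0.00986 megajoules = 0.00986e3 kilojoules = 9.86
  0.00251 megajoules = 0.00251e3 kilojoules = 2.51
  4.42 kilojoules → 4.42
Sum: 8.33 + 9.86 + 2.51 + 4.42 = 25.12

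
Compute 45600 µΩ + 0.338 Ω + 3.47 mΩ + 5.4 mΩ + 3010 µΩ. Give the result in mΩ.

395.48 mΩ

In mΩ:
  45600 µΩ = 45600 × 10^-3 mΩ = 45.6
  0.338 Ω = 0.338 × 10^3 mΩ = 338
  3.47 mΩ → 3.47
  5.4 mΩ → 5.4
  3010 µΩ = 3010 × 10^-3 mΩ = 3.01
Sum: 45.6 + 338 + 3.47 + 5.4 + 3.01 = 395.48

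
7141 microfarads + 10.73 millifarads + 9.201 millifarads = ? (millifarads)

In millifarads:
  7141 microfarads = 7141 × 10^-3 millifarads = 7.141
  10.73 millifarads → 10.73
  9.201 millifarads → 9.201
Sum: 7.141 + 10.73 + 9.201 = 27.072

27.072 millifarads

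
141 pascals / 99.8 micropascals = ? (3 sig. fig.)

1410000

(141) / (99.8e-6) = 1.413e6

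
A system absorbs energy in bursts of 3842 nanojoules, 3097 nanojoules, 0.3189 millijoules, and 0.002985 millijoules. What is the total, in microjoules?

In microjoules:
  3842 nanojoules = 3842e-3 microjoules = 3.842
  3097 nanojoules = 3097e-3 microjoules = 3.097
  0.3189 millijoules = 0.3189e3 microjoules = 318.9
  0.002985 millijoules = 0.002985e3 microjoules = 2.985
Sum: 3.842 + 3.097 + 318.9 + 2.985 = 328.824

328.824 microjoules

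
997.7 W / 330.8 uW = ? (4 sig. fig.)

3016000

(997.7) / (330.8e-6) = 3.016e6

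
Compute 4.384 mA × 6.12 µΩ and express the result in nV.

26.83008 nV

4.384e-3 × 6.12e-6 = 26.83008e-9 V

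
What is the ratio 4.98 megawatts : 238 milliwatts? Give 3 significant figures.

20900000

(4.98 × 10^6) / (238 × 10^-3) = 0.02092 × 10^9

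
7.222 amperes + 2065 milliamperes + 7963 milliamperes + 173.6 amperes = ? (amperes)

In amperes:
  7.222 amperes → 7.222
  2065 milliamperes = 2065 × 10⁻³ amperes = 2.065
  7963 milliamperes = 7963 × 10⁻³ amperes = 7.963
  173.6 amperes → 173.6
Sum: 7.222 + 2.065 + 7.963 + 173.6 = 190.85

190.85 amperes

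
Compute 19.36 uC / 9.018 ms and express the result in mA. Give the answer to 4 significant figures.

(19.36 × 10^-6) / (9.018 × 10^-3) = 2.14682 × 10^-3 A

2.147 mA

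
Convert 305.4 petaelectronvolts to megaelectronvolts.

peta = 1e15, mega = 1e6; factor is 1e9.
305.4 × 1e9 = 305400000000

305400000000 megaelectronvolts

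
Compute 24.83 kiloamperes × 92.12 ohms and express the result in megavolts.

2.2873396 megavolts

24.83 × 10^3 × 92.12 = 2287.3396 × 10^3 V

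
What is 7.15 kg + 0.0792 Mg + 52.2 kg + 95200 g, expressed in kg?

233.75 kg

In kg:
  7.15 kg → 7.15
  0.0792 Mg = 0.0792 × 10³ kg = 79.2
  52.2 kg → 52.2
  95200 g = 95200 × 10⁻³ kg = 95.2
Sum: 7.15 + 79.2 + 52.2 + 95.2 = 233.75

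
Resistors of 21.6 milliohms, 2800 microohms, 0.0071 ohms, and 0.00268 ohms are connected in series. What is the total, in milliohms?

34.18 milliohms

In milliohms:
  21.6 milliohms → 21.6
  2800 microohms = 2800 × 10⁻³ milliohms = 2.8
  0.0071 ohms = 0.0071 × 10³ milliohms = 7.1
  0.00268 ohms = 0.00268 × 10³ milliohms = 2.68
Sum: 21.6 + 2.8 + 7.1 + 2.68 = 34.18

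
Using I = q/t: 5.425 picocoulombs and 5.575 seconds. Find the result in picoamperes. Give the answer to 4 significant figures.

0.9731 picoamperes

(5.425 × 10⁻¹²) / (5.575) = 0.973094 × 10⁻¹² A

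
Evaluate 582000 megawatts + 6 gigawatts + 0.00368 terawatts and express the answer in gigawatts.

In gigawatts:
  582000 megawatts = 582000e-3 gigawatts = 582
  6 gigawatts → 6
  0.00368 terawatts = 0.00368e3 gigawatts = 3.68
Sum: 582 + 6 + 3.68 = 591.68

591.68 gigawatts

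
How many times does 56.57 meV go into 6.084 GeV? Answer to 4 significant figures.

107500000000

(6.084 × 10⁹) / (56.57 × 10⁻³) = 0.10755 × 10¹²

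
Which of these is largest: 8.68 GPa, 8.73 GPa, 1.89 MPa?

8.73 GPa

8.68 GPa = 8680000000 Pa
8.73 GPa = 8730000000 Pa
1.89 MPa = 1890000 Pa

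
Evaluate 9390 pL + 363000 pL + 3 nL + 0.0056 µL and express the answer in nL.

380.99 nL

In nL:
  9390 pL = 9390 × 10^-3 nL = 9.39
  363000 pL = 363000 × 10^-3 nL = 363
  3 nL → 3
  0.0056 µL = 0.0056 × 10^3 nL = 5.6
Sum: 9.39 + 363 + 3 + 5.6 = 380.99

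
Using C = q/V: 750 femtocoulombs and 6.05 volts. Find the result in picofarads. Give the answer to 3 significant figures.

0.124 picofarads

(750 × 10^-15) / (6.05) = 123.97 × 10^-15 F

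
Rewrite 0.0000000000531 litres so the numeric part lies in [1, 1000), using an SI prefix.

53.1 picolitres

= 53.1 × 10⁻¹² litres; 10⁻¹² is pico.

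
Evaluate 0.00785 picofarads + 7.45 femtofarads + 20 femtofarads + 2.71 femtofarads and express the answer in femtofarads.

38.01 femtofarads

In femtofarads:
  0.00785 picofarads = 0.00785e3 femtofarads = 7.85
  7.45 femtofarads → 7.45
  20 femtofarads → 20
  2.71 femtofarads → 2.71
Sum: 7.85 + 7.45 + 20 + 2.71 = 38.01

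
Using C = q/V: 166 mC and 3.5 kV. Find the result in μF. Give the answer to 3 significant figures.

(166 × 10^-3) / (3.5 × 10^3) = 47.429 × 10^-6 F

47.4 μF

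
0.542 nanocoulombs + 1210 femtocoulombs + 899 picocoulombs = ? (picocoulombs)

1442.21 picocoulombs

In picocoulombs:
  0.542 nanocoulombs = 0.542 × 10³ picocoulombs = 542
  1210 femtocoulombs = 1210 × 10⁻³ picocoulombs = 1.21
  899 picocoulombs → 899
Sum: 542 + 1.21 + 899 = 1442.21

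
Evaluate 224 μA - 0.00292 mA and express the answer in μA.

In μA:
  224 μA → 224
  0.00292 mA = 0.00292e3 μA = 2.92
Difference: 224 - 2.92 = 221.08

221.08 μA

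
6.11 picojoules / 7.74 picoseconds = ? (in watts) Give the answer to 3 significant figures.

(6.11 × 10⁻¹²) / (7.74 × 10⁻¹²) = 0.78941 W

0.789 watts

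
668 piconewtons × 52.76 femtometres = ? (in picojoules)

668e-12 × 52.76e-15 = 35243.68e-27 J

0.00000000003524368 picojoules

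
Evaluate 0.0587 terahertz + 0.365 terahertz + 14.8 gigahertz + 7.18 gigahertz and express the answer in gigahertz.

In gigahertz:
  0.0587 terahertz = 0.0587e3 gigahertz = 58.7
  0.365 terahertz = 0.365e3 gigahertz = 365
  14.8 gigahertz → 14.8
  7.18 gigahertz → 7.18
Sum: 58.7 + 365 + 14.8 + 7.18 = 445.68

445.68 gigahertz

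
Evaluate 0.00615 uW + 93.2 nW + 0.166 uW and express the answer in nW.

265.35 nW

In nW:
  0.00615 uW = 0.00615 × 10³ nW = 6.15
  93.2 nW → 93.2
  0.166 uW = 0.166 × 10³ nW = 166
Sum: 6.15 + 93.2 + 166 = 265.35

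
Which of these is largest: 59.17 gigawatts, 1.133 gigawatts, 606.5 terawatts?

606.5 terawatts

59.17 gigawatts = 59170000000 watts
1.133 gigawatts = 1133000000 watts
606.5 terawatts = 606500000000000 watts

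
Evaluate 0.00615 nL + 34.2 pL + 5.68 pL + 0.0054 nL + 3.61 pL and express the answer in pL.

In pL:
  0.00615 nL = 0.00615 × 10³ pL = 6.15
  34.2 pL → 34.2
  5.68 pL → 5.68
  0.0054 nL = 0.0054 × 10³ pL = 5.4
  3.61 pL → 3.61
Sum: 6.15 + 34.2 + 5.68 + 5.4 + 3.61 = 55.04

55.04 pL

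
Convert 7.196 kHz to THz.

kilo = 10³, tera = 10¹²; factor is 10⁻⁹.
7.196 × 10⁻⁹ = 0.000000007196

0.000000007196 THz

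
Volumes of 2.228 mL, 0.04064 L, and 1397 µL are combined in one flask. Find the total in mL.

44.265 mL

In mL:
  2.228 mL → 2.228
  0.04064 L = 0.04064 × 10^3 mL = 40.64
  1397 µL = 1397 × 10^-3 mL = 1.397
Sum: 2.228 + 40.64 + 1.397 = 44.265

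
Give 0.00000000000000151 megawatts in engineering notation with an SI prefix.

1.51 nanowatts

= 1.51 × 10⁻⁹ watts; 10⁻⁹ is nano.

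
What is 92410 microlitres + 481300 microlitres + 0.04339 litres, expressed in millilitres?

617.1 millilitres

In millilitres:
  92410 microlitres = 92410e-3 millilitres = 92.41
  481300 microlitres = 481300e-3 millilitres = 481.3
  0.04339 litres = 0.04339e3 millilitres = 43.39
Sum: 92.41 + 481.3 + 43.39 = 617.1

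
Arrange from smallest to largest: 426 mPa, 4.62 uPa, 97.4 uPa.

426 mPa = 0.426 Pa
4.62 uPa = 0.00000462 Pa
97.4 uPa = 0.0000974 Pa

4.62 uPa < 97.4 uPa < 426 mPa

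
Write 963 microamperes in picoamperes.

micro = 10^-6, pico = 10^-12; factor is 10^6.
963 × 10^6 = 963000000

963000000 picoamperes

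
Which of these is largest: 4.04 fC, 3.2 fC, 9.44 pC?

9.44 pC

4.04 fC = 0.00000000000000404 C
3.2 fC = 0.0000000000000032 C
9.44 pC = 0.00000000000944 C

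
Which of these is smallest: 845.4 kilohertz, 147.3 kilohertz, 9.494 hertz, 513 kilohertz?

9.494 hertz

845.4 kilohertz = 845400 hertz
147.3 kilohertz = 147300 hertz
9.494 hertz = 9.494 hertz
513 kilohertz = 513000 hertz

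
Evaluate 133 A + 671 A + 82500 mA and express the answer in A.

886.5 A

In A:
  133 A → 133
  671 A → 671
  82500 mA = 82500 × 10^-3 A = 82.5
Sum: 133 + 671 + 82.5 = 886.5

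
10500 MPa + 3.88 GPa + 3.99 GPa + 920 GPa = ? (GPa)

In GPa:
  10500 MPa = 10500 × 10^-3 GPa = 10.5
  3.88 GPa → 3.88
  3.99 GPa → 3.99
  920 GPa → 920
Sum: 10.5 + 3.88 + 3.99 + 920 = 938.37

938.37 GPa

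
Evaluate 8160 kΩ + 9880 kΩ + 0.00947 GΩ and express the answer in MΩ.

In MΩ:
  8160 kΩ = 8160 × 10⁻³ MΩ = 8.16
  9880 kΩ = 9880 × 10⁻³ MΩ = 9.88
  0.00947 GΩ = 0.00947 × 10³ MΩ = 9.47
Sum: 8.16 + 9.88 + 9.47 = 27.51

27.51 MΩ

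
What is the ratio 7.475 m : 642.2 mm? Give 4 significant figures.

(7.475) / (642.2 × 10^-3) = 0.01164 × 10^3

11.64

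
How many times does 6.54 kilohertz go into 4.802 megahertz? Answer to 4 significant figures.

734.3

(4.802 × 10⁶) / (6.54 × 10³) = 0.73425 × 10³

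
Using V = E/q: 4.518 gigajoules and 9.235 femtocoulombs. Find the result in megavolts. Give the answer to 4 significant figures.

(4.518 × 10⁹) / (9.235 × 10⁻¹⁵) = 0.489226 × 10²⁴ V

489200000000000000 megavolts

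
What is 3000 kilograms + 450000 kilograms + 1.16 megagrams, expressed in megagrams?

454.16 megagrams

In megagrams:
  3000 kilograms = 3000 × 10^-3 megagrams = 3
  450000 kilograms = 450000 × 10^-3 megagrams = 450
  1.16 megagrams → 1.16
Sum: 3 + 450 + 1.16 = 454.16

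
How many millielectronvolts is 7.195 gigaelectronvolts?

7195000000000 millielectronvolts

giga = 1e9, milli = 1e-3; factor is 1e12.
7.195 × 1e12 = 7195000000000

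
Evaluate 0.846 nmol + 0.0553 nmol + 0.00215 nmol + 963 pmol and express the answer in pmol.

In pmol:
  0.846 nmol = 0.846 × 10³ pmol = 846
  0.0553 nmol = 0.0553 × 10³ pmol = 55.3
  0.00215 nmol = 0.00215 × 10³ pmol = 2.15
  963 pmol → 963
Sum: 846 + 55.3 + 2.15 + 963 = 1866.45

1866.45 pmol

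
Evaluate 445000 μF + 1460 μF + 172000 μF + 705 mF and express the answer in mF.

1323.46 mF

In mF:
  445000 μF = 445000e-3 mF = 445
  1460 μF = 1460e-3 mF = 1.46
  172000 μF = 172000e-3 mF = 172
  705 mF → 705
Sum: 445 + 1.46 + 172 + 705 = 1323.46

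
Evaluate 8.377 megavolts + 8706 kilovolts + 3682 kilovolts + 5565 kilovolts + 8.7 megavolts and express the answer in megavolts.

35.03 megavolts

In megavolts:
  8.377 megavolts → 8.377
  8706 kilovolts = 8706 × 10^-3 megavolts = 8.706
  3682 kilovolts = 3682 × 10^-3 megavolts = 3.682
  5565 kilovolts = 5565 × 10^-3 megavolts = 5.565
  8.7 megavolts → 8.7
Sum: 8.377 + 8.706 + 3.682 + 5.565 + 8.7 = 35.03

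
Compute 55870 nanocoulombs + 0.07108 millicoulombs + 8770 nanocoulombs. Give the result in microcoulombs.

In microcoulombs:
  55870 nanocoulombs = 55870 × 10^-3 microcoulombs = 55.87
  0.07108 millicoulombs = 0.07108 × 10^3 microcoulombs = 71.08
  8770 nanocoulombs = 8770 × 10^-3 microcoulombs = 8.77
Sum: 55.87 + 71.08 + 8.77 = 135.72

135.72 microcoulombs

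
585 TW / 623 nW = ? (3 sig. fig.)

939000000000000000000

(585e12) / (623e-9) = 0.939e21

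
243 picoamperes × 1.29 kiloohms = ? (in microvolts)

0.31347 microvolts

243 × 10⁻¹² × 1.29 × 10³ = 313.47 × 10⁻⁹ V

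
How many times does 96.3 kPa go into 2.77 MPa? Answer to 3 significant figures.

28.8

(2.77 × 10⁶) / (96.3 × 10³) = 0.02876 × 10³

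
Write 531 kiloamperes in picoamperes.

kilo = 10³, pico = 10⁻¹²; factor is 10¹⁵.
531 × 10¹⁵ = 531000000000000000

531000000000000000 picoamperes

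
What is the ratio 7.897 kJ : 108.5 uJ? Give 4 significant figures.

72780000

(7.897 × 10³) / (108.5 × 10⁻⁶) = 0.072783 × 10⁹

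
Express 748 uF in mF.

0.748 mF

micro = 10^-6, milli = 10^-3; factor is 10^-3.
748 × 10^-3 = 0.748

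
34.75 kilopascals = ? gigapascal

kilo = 10^3, giga = 10^9; factor is 10^-6.
34.75 × 10^-6 = 0.00003475

0.00003475 gigapascals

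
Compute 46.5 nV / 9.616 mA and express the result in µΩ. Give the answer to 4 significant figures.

(46.5e-9) / (9.616e-3) = 4.83569e-6 Ω

4.836 µΩ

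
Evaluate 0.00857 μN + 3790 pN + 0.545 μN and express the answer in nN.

557.36 nN

In nN:
  0.00857 μN = 0.00857e3 nN = 8.57
  3790 pN = 3790e-3 nN = 3.79
  0.545 μN = 0.545e3 nN = 545
Sum: 8.57 + 3.79 + 545 = 557.36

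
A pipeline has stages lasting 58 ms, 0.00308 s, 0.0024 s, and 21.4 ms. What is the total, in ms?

In ms:
  58 ms → 58
  0.00308 s = 0.00308 × 10^3 ms = 3.08
  0.0024 s = 0.0024 × 10^3 ms = 2.4
  21.4 ms → 21.4
Sum: 58 + 3.08 + 2.4 + 21.4 = 84.88

84.88 ms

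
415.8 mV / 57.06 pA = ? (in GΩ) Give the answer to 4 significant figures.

7.287 GΩ

(415.8e-3) / (57.06e-12) = 7.28707e9 Ω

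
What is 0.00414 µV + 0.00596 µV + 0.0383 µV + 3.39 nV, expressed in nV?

51.79 nV

In nV:
  0.00414 µV = 0.00414e3 nV = 4.14
  0.00596 µV = 0.00596e3 nV = 5.96
  0.0383 µV = 0.0383e3 nV = 38.3
  3.39 nV → 3.39
Sum: 4.14 + 5.96 + 38.3 + 3.39 = 51.79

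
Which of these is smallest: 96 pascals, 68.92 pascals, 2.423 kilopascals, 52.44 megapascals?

96 pascals = 96 pascals
68.92 pascals = 68.92 pascals
2.423 kilopascals = 2423 pascals
52.44 megapascals = 52440000 pascals

68.92 pascals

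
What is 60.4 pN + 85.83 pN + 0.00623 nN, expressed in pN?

In pN:
  60.4 pN → 60.4
  85.83 pN → 85.83
  0.00623 nN = 0.00623e3 pN = 6.23
Sum: 60.4 + 85.83 + 6.23 = 152.46

152.46 pN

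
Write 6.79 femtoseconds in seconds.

0.00000000000000679 seconds

femto = 10⁻¹⁵, (no prefix) = 10⁰; factor is 10⁻¹⁵.
6.79 × 10⁻¹⁵ = 0.00000000000000679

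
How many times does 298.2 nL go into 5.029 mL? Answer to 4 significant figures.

16860

(5.029e-3) / (298.2e-9) = 0.016865e6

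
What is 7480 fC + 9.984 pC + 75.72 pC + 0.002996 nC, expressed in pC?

In pC:
  7480 fC = 7480 × 10⁻³ pC = 7.48
  9.984 pC → 9.984
  75.72 pC → 75.72
  0.002996 nC = 0.002996 × 10³ pC = 2.996
Sum: 7.48 + 9.984 + 75.72 + 2.996 = 96.18

96.18 pC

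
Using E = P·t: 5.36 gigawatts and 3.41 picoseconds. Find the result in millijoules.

5.36e9 × 3.41e-12 = 18.2776e-3 J

18.2776 millijoules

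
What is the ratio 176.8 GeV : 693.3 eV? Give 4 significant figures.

(176.8 × 10^9) / (693.3) = 0.25501 × 10^9

255000000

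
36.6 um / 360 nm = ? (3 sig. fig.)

102

(36.6e-6) / (360e-9) = 0.1017e3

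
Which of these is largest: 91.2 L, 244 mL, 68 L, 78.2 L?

91.2 L = 91.2 L
244 mL = 0.244 L
68 L = 68 L
78.2 L = 78.2 L

91.2 L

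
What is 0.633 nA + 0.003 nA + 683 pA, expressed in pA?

1319 pA

In pA:
  0.633 nA = 0.633 × 10³ pA = 633
  0.003 nA = 0.003 × 10³ pA = 3
  683 pA → 683
Sum: 633 + 3 + 683 = 1319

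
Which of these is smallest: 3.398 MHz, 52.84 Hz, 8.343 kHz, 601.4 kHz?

52.84 Hz

3.398 MHz = 3398000 Hz
52.84 Hz = 52.84 Hz
8.343 kHz = 8343 Hz
601.4 kHz = 601400 Hz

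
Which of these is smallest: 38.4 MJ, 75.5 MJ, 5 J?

38.4 MJ = 38400000 J
75.5 MJ = 75500000 J
5 J = 5 J

5 J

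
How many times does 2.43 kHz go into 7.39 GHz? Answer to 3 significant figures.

(7.39 × 10^9) / (2.43 × 10^3) = 3.041 × 10^6

3040000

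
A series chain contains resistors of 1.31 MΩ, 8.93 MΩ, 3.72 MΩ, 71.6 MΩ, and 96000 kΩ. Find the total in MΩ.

In MΩ:
  1.31 MΩ → 1.31
  8.93 MΩ → 8.93
  3.72 MΩ → 3.72
  71.6 MΩ → 71.6
  96000 kΩ = 96000 × 10⁻³ MΩ = 96
Sum: 1.31 + 8.93 + 3.72 + 71.6 + 96 = 181.56

181.56 MΩ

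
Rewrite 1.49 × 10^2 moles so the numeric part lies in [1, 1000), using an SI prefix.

= 149 moles; mantissa already in [1, 1000).

149 moles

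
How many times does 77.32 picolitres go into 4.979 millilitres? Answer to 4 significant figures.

64390000

(4.979e-3) / (77.32e-12) = 0.064395e9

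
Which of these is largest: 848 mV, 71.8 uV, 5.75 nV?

848 mV = 0.848 V
71.8 uV = 0.0000718 V
5.75 nV = 0.00000000575 V

848 mV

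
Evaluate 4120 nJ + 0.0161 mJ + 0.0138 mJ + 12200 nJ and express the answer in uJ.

In uJ:
  4120 nJ = 4120 × 10^-3 uJ = 4.12
  0.0161 mJ = 0.0161 × 10^3 uJ = 16.1
  0.0138 mJ = 0.0138 × 10^3 uJ = 13.8
  12200 nJ = 12200 × 10^-3 uJ = 12.2
Sum: 4.12 + 16.1 + 13.8 + 12.2 = 46.22

46.22 uJ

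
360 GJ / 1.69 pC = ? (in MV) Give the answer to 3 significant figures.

213000000000000000 MV

(360 × 10^9) / (1.69 × 10^-12) = 213.02 × 10^21 V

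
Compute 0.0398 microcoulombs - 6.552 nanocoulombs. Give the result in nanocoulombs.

33.248 nanocoulombs

In nanocoulombs:
  0.0398 microcoulombs = 0.0398 × 10³ nanocoulombs = 39.8
  6.552 nanocoulombs → 6.552
Difference: 39.8 - 6.552 = 33.248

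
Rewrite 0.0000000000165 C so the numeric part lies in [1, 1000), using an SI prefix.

16.5 pC

= 16.5 × 10^-12 C; 10^-12 is pico.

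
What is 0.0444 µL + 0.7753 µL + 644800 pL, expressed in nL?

1464.5 nL

In nL:
  0.0444 µL = 0.0444 × 10³ nL = 44.4
  0.7753 µL = 0.7753 × 10³ nL = 775.3
  644800 pL = 644800 × 10⁻³ nL = 644.8
Sum: 44.4 + 775.3 + 644.8 = 1464.5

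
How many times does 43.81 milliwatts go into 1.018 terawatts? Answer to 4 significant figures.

(1.018 × 10¹²) / (43.81 × 10⁻³) = 0.023237 × 10¹⁵

23240000000000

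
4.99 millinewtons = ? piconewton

4990000000 piconewtons

milli = 1e-3, pico = 1e-12; factor is 1e9.
4.99 × 1e9 = 4990000000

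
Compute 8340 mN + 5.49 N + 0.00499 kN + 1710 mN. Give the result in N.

In N:
  8340 mN = 8340 × 10⁻³ N = 8.34
  5.49 N → 5.49
  0.00499 kN = 0.00499 × 10³ N = 4.99
  1710 mN = 1710 × 10⁻³ N = 1.71
Sum: 8.34 + 5.49 + 4.99 + 1.71 = 20.53

20.53 N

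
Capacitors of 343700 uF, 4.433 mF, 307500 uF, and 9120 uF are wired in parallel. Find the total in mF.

In mF:
  343700 uF = 343700e-3 mF = 343.7
  4.433 mF → 4.433
  307500 uF = 307500e-3 mF = 307.5
  9120 uF = 9120e-3 mF = 9.12
Sum: 343.7 + 4.433 + 307.5 + 9.12 = 664.753

664.753 mF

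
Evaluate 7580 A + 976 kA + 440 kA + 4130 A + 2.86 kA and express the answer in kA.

In kA:
  7580 A = 7580 × 10⁻³ kA = 7.58
  976 kA → 976
  440 kA → 440
  4130 A = 4130 × 10⁻³ kA = 4.13
  2.86 kA → 2.86
Sum: 7.58 + 976 + 440 + 4.13 + 2.86 = 1430.57

1430.57 kA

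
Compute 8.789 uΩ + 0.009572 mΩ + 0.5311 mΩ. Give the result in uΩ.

549.461 uΩ

In uΩ:
  8.789 uΩ → 8.789
  0.009572 mΩ = 0.009572 × 10³ uΩ = 9.572
  0.5311 mΩ = 0.5311 × 10³ uΩ = 531.1
Sum: 8.789 + 9.572 + 531.1 = 549.461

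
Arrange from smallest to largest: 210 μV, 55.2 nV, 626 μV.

55.2 nV < 210 μV < 626 μV

210 μV = 0.00021 V
55.2 nV = 0.0000000552 V
626 μV = 0.000626 V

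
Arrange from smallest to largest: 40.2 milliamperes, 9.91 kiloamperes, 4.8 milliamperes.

4.8 milliamperes < 40.2 milliamperes < 9.91 kiloamperes

40.2 milliamperes = 0.0402 amperes
9.91 kiloamperes = 9910 amperes
4.8 milliamperes = 0.0048 amperes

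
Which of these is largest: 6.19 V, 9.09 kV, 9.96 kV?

9.96 kV

6.19 V = 6.19 V
9.09 kV = 9090 V
9.96 kV = 9960 V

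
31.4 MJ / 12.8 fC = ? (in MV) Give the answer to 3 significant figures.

2450000000000000 MV

(31.4e6) / (12.8e-15) = 2.4531e21 V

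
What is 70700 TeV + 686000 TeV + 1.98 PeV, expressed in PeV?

In PeV:
  70700 TeV = 70700 × 10^-3 PeV = 70.7
  686000 TeV = 686000 × 10^-3 PeV = 686
  1.98 PeV → 1.98
Sum: 70.7 + 686 + 1.98 = 758.68

758.68 PeV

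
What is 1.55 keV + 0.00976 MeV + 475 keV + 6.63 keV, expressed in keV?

In keV:
  1.55 keV → 1.55
  0.00976 MeV = 0.00976 × 10^3 keV = 9.76
  475 keV → 475
  6.63 keV → 6.63
Sum: 1.55 + 9.76 + 475 + 6.63 = 492.94

492.94 keV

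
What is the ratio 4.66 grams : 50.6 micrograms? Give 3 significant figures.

92100

(4.66) / (50.6e-6) = 0.09209e6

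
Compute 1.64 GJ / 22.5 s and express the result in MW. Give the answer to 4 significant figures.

(1.64 × 10⁹) / (22.5) = 0.0728889 × 10⁹ W

72.89 MW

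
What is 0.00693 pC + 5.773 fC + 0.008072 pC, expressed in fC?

20.775 fC

In fC:
  0.00693 pC = 0.00693e3 fC = 6.93
  5.773 fC → 5.773
  0.008072 pC = 0.008072e3 fC = 8.072
Sum: 6.93 + 5.773 + 8.072 = 20.775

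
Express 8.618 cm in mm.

86.18 mm

centi = 10⁻², milli = 10⁻³; factor is 10¹.
8.618 × 10¹ = 86.18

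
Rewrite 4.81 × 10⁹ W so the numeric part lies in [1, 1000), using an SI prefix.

= 4.81 × 10⁹ W; 10⁹ is giga.

4.81 GW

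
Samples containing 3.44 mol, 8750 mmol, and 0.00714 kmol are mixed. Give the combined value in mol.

In mol:
  3.44 mol → 3.44
  8750 mmol = 8750 × 10^-3 mol = 8.75
  0.00714 kmol = 0.00714 × 10^3 mol = 7.14
Sum: 3.44 + 8.75 + 7.14 = 19.33

19.33 mol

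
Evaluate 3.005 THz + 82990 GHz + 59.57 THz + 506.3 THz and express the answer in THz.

In THz:
  3.005 THz → 3.005
  82990 GHz = 82990 × 10^-3 THz = 82.99
  59.57 THz → 59.57
  506.3 THz → 506.3
Sum: 3.005 + 82.99 + 59.57 + 506.3 = 651.865

651.865 THz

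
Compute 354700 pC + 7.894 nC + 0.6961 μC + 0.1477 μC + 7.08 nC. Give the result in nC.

1213.474 nC

In nC:
  354700 pC = 354700 × 10^-3 nC = 354.7
  7.894 nC → 7.894
  0.6961 μC = 0.6961 × 10^3 nC = 696.1
  0.1477 μC = 0.1477 × 10^3 nC = 147.7
  7.08 nC → 7.08
Sum: 354.7 + 7.894 + 696.1 + 147.7 + 7.08 = 1213.474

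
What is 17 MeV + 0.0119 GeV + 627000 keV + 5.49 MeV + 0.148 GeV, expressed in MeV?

In MeV:
  17 MeV → 17
  0.0119 GeV = 0.0119e3 MeV = 11.9
  627000 keV = 627000e-3 MeV = 627
  5.49 MeV → 5.49
  0.148 GeV = 0.148e3 MeV = 148
Sum: 17 + 11.9 + 627 + 5.49 + 148 = 809.39

809.39 MeV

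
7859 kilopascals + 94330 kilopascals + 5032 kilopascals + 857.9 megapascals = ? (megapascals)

965.121 megapascals

In megapascals:
  7859 kilopascals = 7859 × 10^-3 megapascals = 7.859
  94330 kilopascals = 94330 × 10^-3 megapascals = 94.33
  5032 kilopascals = 5032 × 10^-3 megapascals = 5.032
  857.9 megapascals → 857.9
Sum: 7.859 + 94.33 + 5.032 + 857.9 = 965.121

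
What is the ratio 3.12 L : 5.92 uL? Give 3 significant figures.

527000

(3.12) / (5.92 × 10⁻⁶) = 0.527 × 10⁶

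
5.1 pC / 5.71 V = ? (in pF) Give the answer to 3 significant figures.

0.893 pF

(5.1 × 10^-12) / (5.71) = 0.89317 × 10^-12 F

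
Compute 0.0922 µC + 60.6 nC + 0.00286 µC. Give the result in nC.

155.66 nC

In nC:
  0.0922 µC = 0.0922e3 nC = 92.2
  60.6 nC → 60.6
  0.00286 µC = 0.00286e3 nC = 2.86
Sum: 92.2 + 60.6 + 2.86 = 155.66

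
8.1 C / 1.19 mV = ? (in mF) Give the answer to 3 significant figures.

(8.1) / (1.19e-3) = 6.8067e3 F

6810000 mF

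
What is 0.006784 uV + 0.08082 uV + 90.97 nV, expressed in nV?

178.574 nV

In nV:
  0.006784 uV = 0.006784e3 nV = 6.784
  0.08082 uV = 0.08082e3 nV = 80.82
  90.97 nV → 90.97
Sum: 6.784 + 80.82 + 90.97 = 178.574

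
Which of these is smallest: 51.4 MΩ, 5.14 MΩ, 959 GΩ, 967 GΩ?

5.14 MΩ

51.4 MΩ = 51400000 Ω
5.14 MΩ = 5140000 Ω
959 GΩ = 959000000000 Ω
967 GΩ = 967000000000 Ω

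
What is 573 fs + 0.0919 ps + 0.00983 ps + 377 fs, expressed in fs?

In fs:
  573 fs → 573
  0.0919 ps = 0.0919e3 fs = 91.9
  0.00983 ps = 0.00983e3 fs = 9.83
  377 fs → 377
Sum: 573 + 91.9 + 9.83 + 377 = 1051.73

1051.73 fs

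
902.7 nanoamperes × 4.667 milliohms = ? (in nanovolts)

4.2129009 nanovolts

902.7 × 10^-9 × 4.667 × 10^-3 = 4212.9009 × 10^-12 V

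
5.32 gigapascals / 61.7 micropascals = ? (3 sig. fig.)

86200000000000

(5.32 × 10^9) / (61.7 × 10^-6) = 0.08622 × 10^15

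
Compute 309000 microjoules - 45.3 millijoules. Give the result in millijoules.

263.7 millijoules

In millijoules:
  309000 microjoules = 309000e-3 millijoules = 309
  45.3 millijoules → 45.3
Difference: 309 - 45.3 = 263.7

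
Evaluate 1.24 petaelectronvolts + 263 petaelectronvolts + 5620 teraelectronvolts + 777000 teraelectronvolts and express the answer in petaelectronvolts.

In petaelectronvolts:
  1.24 petaelectronvolts → 1.24
  263 petaelectronvolts → 263
  5620 teraelectronvolts = 5620 × 10^-3 petaelectronvolts = 5.62
  777000 teraelectronvolts = 777000 × 10^-3 petaelectronvolts = 777
Sum: 1.24 + 263 + 5.62 + 777 = 1046.86

1046.86 petaelectronvolts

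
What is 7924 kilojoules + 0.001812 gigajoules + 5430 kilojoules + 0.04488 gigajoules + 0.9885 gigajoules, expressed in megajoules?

1048.546 megajoules

In megajoules:
  7924 kilojoules = 7924e-3 megajoules = 7.924
  0.001812 gigajoules = 0.001812e3 megajoules = 1.812
  5430 kilojoules = 5430e-3 megajoules = 5.43
  0.04488 gigajoules = 0.04488e3 megajoules = 44.88
  0.9885 gigajoules = 0.9885e3 megajoules = 988.5
Sum: 7.924 + 1.812 + 5.43 + 44.88 + 988.5 = 1048.546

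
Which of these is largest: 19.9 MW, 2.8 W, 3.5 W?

19.9 MW

19.9 MW = 19900000 W
2.8 W = 2.8 W
3.5 W = 3.5 W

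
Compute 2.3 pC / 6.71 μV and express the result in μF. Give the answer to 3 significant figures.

0.343 μF

(2.3 × 10^-12) / (6.71 × 10^-6) = 0.34277 × 10^-6 F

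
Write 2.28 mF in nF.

2280000 nF

milli = 10⁻³, nano = 10⁻⁹; factor is 10⁶.
2.28 × 10⁶ = 2280000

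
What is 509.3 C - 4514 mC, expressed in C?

504.786 C

In C:
  509.3 C → 509.3
  4514 mC = 4514 × 10⁻³ C = 4.514
Difference: 509.3 - 4.514 = 504.786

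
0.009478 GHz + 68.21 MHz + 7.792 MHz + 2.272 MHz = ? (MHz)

87.752 MHz

In MHz:
  0.009478 GHz = 0.009478e3 MHz = 9.478
  68.21 MHz → 68.21
  7.792 MHz → 7.792
  2.272 MHz → 2.272
Sum: 9.478 + 68.21 + 7.792 + 2.272 = 87.752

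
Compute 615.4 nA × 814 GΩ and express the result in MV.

0.5009356 MV

615.4e-9 × 814e9 = 500935.6 V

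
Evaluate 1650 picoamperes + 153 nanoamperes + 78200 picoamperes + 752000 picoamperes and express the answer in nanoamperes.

984.85 nanoamperes

In nanoamperes:
  1650 picoamperes = 1650e-3 nanoamperes = 1.65
  153 nanoamperes → 153
  78200 picoamperes = 78200e-3 nanoamperes = 78.2
  752000 picoamperes = 752000e-3 nanoamperes = 752
Sum: 1.65 + 153 + 78.2 + 752 = 984.85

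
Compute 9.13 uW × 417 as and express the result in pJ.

9.13 × 10⁻⁶ × 417 × 10⁻¹⁸ = 3807.21 × 10⁻²⁴ J

0.00000000380721 pJ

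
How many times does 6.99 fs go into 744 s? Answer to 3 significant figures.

(744) / (6.99 × 10^-15) = 106.4 × 10^15

106000000000000000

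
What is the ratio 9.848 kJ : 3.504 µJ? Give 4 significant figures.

(9.848 × 10³) / (3.504 × 10⁻⁶) = 2.8105 × 10⁹

2811000000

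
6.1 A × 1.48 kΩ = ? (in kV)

6.1 × 1.48 × 10³ = 9.028 × 10³ V

9.028 kV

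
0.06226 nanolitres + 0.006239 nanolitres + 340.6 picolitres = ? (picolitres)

In picolitres:
  0.06226 nanolitres = 0.06226 × 10³ picolitres = 62.26
  0.006239 nanolitres = 0.006239 × 10³ picolitres = 6.239
  340.6 picolitres → 340.6
Sum: 62.26 + 6.239 + 340.6 = 409.099

409.099 picolitres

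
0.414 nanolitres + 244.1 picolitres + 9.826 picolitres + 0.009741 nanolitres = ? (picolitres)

677.667 picolitres

In picolitres:
  0.414 nanolitres = 0.414 × 10³ picolitres = 414
  244.1 picolitres → 244.1
  9.826 picolitres → 9.826
  0.009741 nanolitres = 0.009741 × 10³ picolitres = 9.741
Sum: 414 + 244.1 + 9.826 + 9.741 = 677.667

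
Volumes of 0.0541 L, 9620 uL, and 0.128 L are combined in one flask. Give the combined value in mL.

In mL:
  0.0541 L = 0.0541 × 10^3 mL = 54.1
  9620 uL = 9620 × 10^-3 mL = 9.62
  0.128 L = 0.128 × 10^3 mL = 128
Sum: 54.1 + 9.62 + 128 = 191.72

191.72 mL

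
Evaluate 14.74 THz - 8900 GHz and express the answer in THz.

In THz:
  14.74 THz → 14.74
  8900 GHz = 8900 × 10^-3 THz = 8.9
Difference: 14.74 - 8.9 = 5.84

5.84 THz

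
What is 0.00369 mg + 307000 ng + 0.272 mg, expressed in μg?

582.69 μg

In μg:
  0.00369 mg = 0.00369 × 10³ μg = 3.69
  307000 ng = 307000 × 10⁻³ μg = 307
  0.272 mg = 0.272 × 10³ μg = 272
Sum: 3.69 + 307 + 272 = 582.69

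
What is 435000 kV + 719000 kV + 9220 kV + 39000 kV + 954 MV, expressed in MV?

2156.22 MV

In MV:
  435000 kV = 435000 × 10⁻³ MV = 435
  719000 kV = 719000 × 10⁻³ MV = 719
  9220 kV = 9220 × 10⁻³ MV = 9.22
  39000 kV = 39000 × 10⁻³ MV = 39
  954 MV → 954
Sum: 435 + 719 + 9.22 + 39 + 954 = 2156.22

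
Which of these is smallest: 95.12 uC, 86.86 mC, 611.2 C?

95.12 uC

95.12 uC = 0.00009512 C
86.86 mC = 0.08686 C
611.2 C = 611.2 C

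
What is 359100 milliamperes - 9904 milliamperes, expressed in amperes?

In amperes:
  359100 milliamperes = 359100 × 10⁻³ amperes = 359.1
  9904 milliamperes = 9904 × 10⁻³ amperes = 9.904
Difference: 359.1 - 9.904 = 349.196

349.196 amperes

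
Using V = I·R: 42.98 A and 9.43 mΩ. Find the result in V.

42.98 × 9.43 × 10^-3 = 405.3014 × 10^-3 V

0.4053014 V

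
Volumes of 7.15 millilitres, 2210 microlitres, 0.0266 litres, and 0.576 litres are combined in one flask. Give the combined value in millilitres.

611.96 millilitres

In millilitres:
  7.15 millilitres → 7.15
  2210 microlitres = 2210e-3 millilitres = 2.21
  0.0266 litres = 0.0266e3 millilitres = 26.6
  0.576 litres = 0.576e3 millilitres = 576
Sum: 7.15 + 2.21 + 26.6 + 576 = 611.96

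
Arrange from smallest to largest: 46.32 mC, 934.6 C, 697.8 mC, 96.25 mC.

46.32 mC = 0.04632 C
934.6 C = 934.6 C
697.8 mC = 0.6978 C
96.25 mC = 0.09625 C

46.32 mC < 96.25 mC < 697.8 mC < 934.6 C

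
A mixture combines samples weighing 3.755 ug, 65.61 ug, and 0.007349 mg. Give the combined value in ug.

76.714 ug

In ug:
  3.755 ug → 3.755
  65.61 ug → 65.61
  0.007349 mg = 0.007349 × 10^3 ug = 7.349
Sum: 3.755 + 65.61 + 7.349 = 76.714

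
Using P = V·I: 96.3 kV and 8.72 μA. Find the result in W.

0.839736 W

96.3 × 10^3 × 8.72 × 10^-6 = 839.736 × 10^-3 W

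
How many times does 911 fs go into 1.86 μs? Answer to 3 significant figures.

(1.86 × 10^-6) / (911 × 10^-15) = 0.002042 × 10^9

2040000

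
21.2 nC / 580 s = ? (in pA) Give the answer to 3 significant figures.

(21.2 × 10^-9) / (580) = 0.036552 × 10^-9 A

36.6 pA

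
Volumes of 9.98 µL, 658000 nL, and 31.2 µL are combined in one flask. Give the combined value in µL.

In µL:
  9.98 µL → 9.98
  658000 nL = 658000 × 10⁻³ µL = 658
  31.2 µL → 31.2
Sum: 9.98 + 658 + 31.2 = 699.18

699.18 µL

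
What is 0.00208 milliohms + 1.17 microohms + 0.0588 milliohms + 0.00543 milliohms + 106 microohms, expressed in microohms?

173.48 microohms

In microohms:
  0.00208 milliohms = 0.00208e3 microohms = 2.08
  1.17 microohms → 1.17
  0.0588 milliohms = 0.0588e3 microohms = 58.8
  0.00543 milliohms = 0.00543e3 microohms = 5.43
  106 microohms → 106
Sum: 2.08 + 1.17 + 58.8 + 5.43 + 106 = 173.48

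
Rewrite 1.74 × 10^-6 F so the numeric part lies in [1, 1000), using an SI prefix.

= 1.74 × 10^-6 F; 10^-6 is micro.

1.74 µF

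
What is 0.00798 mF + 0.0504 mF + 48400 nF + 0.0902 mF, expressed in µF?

In µF:
  0.00798 mF = 0.00798e3 µF = 7.98
  0.0504 mF = 0.0504e3 µF = 50.4
  48400 nF = 48400e-3 µF = 48.4
  0.0902 mF = 0.0902e3 µF = 90.2
Sum: 7.98 + 50.4 + 48.4 + 90.2 = 196.98

196.98 µF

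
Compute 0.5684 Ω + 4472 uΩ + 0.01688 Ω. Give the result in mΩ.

In mΩ:
  0.5684 Ω = 0.5684e3 mΩ = 568.4
  4472 uΩ = 4472e-3 mΩ = 4.472
  0.01688 Ω = 0.01688e3 mΩ = 16.88
Sum: 568.4 + 4.472 + 16.88 = 589.752

589.752 mΩ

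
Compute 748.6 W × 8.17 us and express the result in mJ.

6.116062 mJ

748.6 × 8.17 × 10⁻⁶ = 6116.062 × 10⁻⁶ J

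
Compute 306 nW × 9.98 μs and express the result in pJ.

306 × 10^-9 × 9.98 × 10^-6 = 3053.88 × 10^-15 J

3.05388 pJ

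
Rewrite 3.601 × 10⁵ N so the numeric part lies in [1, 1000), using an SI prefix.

= 360.1 × 10³ N; 10³ is kilo.

360.1 kN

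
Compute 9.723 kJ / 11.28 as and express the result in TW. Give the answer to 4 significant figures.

(9.723 × 10³) / (11.28 × 10⁻¹⁸) = 0.861968 × 10²¹ W

862000000 TW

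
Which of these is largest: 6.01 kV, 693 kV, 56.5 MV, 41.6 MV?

6.01 kV = 6010 V
693 kV = 693000 V
56.5 MV = 56500000 V
41.6 MV = 41600000 V

56.5 MV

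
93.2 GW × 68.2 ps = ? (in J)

6.35624 J

93.2e9 × 68.2e-12 = 6356.24e-3 J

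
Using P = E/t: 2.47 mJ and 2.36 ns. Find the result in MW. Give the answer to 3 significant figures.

(2.47e-3) / (2.36e-9) = 1.0466e6 W

1.05 MW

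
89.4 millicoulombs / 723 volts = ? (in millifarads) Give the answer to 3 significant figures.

(89.4e-3) / (723) = 0.12365e-3 F

0.124 millifarads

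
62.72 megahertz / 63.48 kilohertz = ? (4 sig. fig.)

988.0

(62.72 × 10^6) / (63.48 × 10^3) = 0.98803 × 10^3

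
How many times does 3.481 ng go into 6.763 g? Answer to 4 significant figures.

(6.763) / (3.481e-9) = 1.9428e9

1943000000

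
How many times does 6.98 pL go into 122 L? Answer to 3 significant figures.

(122) / (6.98 × 10⁻¹²) = 17.48 × 10¹²

17500000000000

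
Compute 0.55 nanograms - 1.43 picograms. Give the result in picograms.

548.57 picograms

In picograms:
  0.55 nanograms = 0.55 × 10^3 picograms = 550
  1.43 picograms → 1.43
Difference: 550 - 1.43 = 548.57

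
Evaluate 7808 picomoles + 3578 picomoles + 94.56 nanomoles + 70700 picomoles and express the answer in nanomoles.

In nanomoles:
  7808 picomoles = 7808e-3 nanomoles = 7.808
  3578 picomoles = 3578e-3 nanomoles = 3.578
  94.56 nanomoles → 94.56
  70700 picomoles = 70700e-3 nanomoles = 70.7
Sum: 7.808 + 3.578 + 94.56 + 70.7 = 176.646

176.646 nanomoles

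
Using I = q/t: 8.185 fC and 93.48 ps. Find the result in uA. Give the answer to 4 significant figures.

(8.185 × 10^-15) / (93.48 × 10^-12) = 0.0875588 × 10^-3 A

87.56 uA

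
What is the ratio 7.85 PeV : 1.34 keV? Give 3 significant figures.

5860000000000

(7.85e15) / (1.34e3) = 5.858e12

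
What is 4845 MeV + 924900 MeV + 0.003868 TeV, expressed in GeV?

In GeV:
  4845 MeV = 4845e-3 GeV = 4.845
  924900 MeV = 924900e-3 GeV = 924.9
  0.003868 TeV = 0.003868e3 GeV = 3.868
Sum: 4.845 + 924.9 + 3.868 = 933.613

933.613 GeV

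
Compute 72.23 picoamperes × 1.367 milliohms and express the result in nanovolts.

72.23e-12 × 1.367e-3 = 98.73841e-15 V

0.00009873841 nanovolts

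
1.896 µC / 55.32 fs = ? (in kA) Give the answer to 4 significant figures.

34270 kA

(1.896e-6) / (55.32e-15) = 0.0342733e9 A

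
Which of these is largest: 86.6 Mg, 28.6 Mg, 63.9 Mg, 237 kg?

86.6 Mg

86.6 Mg = 86600000 g
28.6 Mg = 28600000 g
63.9 Mg = 63900000 g
237 kg = 237000 g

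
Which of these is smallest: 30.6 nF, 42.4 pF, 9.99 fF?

30.6 nF = 0.0000000306 F
42.4 pF = 0.0000000000424 F
9.99 fF = 0.00000000000000999 F

9.99 fF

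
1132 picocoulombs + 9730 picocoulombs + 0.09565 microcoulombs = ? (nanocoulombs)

106.512 nanocoulombs

In nanocoulombs:
  1132 picocoulombs = 1132 × 10⁻³ nanocoulombs = 1.132
  9730 picocoulombs = 9730 × 10⁻³ nanocoulombs = 9.73
  0.09565 microcoulombs = 0.09565 × 10³ nanocoulombs = 95.65
Sum: 1.132 + 9.73 + 95.65 = 106.512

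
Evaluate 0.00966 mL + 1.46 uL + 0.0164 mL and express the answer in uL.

In uL:
  0.00966 mL = 0.00966 × 10^3 uL = 9.66
  1.46 uL → 1.46
  0.0164 mL = 0.0164 × 10^3 uL = 16.4
Sum: 9.66 + 1.46 + 16.4 = 27.52

27.52 uL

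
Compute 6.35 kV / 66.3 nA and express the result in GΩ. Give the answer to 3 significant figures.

(6.35 × 10^3) / (66.3 × 10^-9) = 0.095777 × 10^12 Ω

95.8 GΩ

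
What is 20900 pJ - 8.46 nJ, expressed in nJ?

In nJ:
  20900 pJ = 20900 × 10^-3 nJ = 20.9
  8.46 nJ → 8.46
Difference: 20.9 - 8.46 = 12.44

12.44 nJ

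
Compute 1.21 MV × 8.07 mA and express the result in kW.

1.21 × 10⁶ × 8.07 × 10⁻³ = 9.7647 × 10³ W

9.7647 kW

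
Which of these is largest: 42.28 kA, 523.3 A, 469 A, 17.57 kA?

42.28 kA

42.28 kA = 42280 A
523.3 A = 523.3 A
469 A = 469 A
17.57 kA = 17570 A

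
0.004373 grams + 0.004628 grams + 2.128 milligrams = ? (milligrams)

11.129 milligrams

In milligrams:
  0.004373 grams = 0.004373e3 milligrams = 4.373
  0.004628 grams = 0.004628e3 milligrams = 4.628
  2.128 milligrams → 2.128
Sum: 4.373 + 4.628 + 2.128 = 11.129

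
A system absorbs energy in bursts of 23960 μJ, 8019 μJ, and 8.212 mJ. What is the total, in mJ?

In mJ:
  23960 μJ = 23960 × 10⁻³ mJ = 23.96
  8019 μJ = 8019 × 10⁻³ mJ = 8.019
  8.212 mJ → 8.212
Sum: 23.96 + 8.019 + 8.212 = 40.191

40.191 mJ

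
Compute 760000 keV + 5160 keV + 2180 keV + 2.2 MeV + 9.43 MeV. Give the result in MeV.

778.97 MeV

In MeV:
  760000 keV = 760000 × 10⁻³ MeV = 760
  5160 keV = 5160 × 10⁻³ MeV = 5.16
  2180 keV = 2180 × 10⁻³ MeV = 2.18
  2.2 MeV → 2.2
  9.43 MeV → 9.43
Sum: 760 + 5.16 + 2.18 + 2.2 + 9.43 = 778.97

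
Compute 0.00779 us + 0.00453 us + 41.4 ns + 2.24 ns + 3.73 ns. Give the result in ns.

59.69 ns

In ns:
  0.00779 us = 0.00779 × 10^3 ns = 7.79
  0.00453 us = 0.00453 × 10^3 ns = 4.53
  41.4 ns → 41.4
  2.24 ns → 2.24
  3.73 ns → 3.73
Sum: 7.79 + 4.53 + 41.4 + 2.24 + 3.73 = 59.69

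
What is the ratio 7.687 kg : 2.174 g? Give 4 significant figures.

(7.687 × 10³) / (2.174) = 3.5359 × 10³

3536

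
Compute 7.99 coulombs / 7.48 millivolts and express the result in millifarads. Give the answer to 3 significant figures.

1070000 millifarads

(7.99) / (7.48e-3) = 1.0682e3 F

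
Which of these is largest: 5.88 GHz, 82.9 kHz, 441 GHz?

5.88 GHz = 5880000000 Hz
82.9 kHz = 82900 Hz
441 GHz = 441000000000 Hz

441 GHz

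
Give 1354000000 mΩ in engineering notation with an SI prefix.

1.354 MΩ

= 1.354e6 Ω; 1e6 is mega.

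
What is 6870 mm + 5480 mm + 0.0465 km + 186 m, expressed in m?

In m:
  6870 mm = 6870 × 10⁻³ m = 6.87
  5480 mm = 5480 × 10⁻³ m = 5.48
  0.0465 km = 0.0465 × 10³ m = 46.5
  186 m → 186
Sum: 6.87 + 5.48 + 46.5 + 186 = 244.85

244.85 m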